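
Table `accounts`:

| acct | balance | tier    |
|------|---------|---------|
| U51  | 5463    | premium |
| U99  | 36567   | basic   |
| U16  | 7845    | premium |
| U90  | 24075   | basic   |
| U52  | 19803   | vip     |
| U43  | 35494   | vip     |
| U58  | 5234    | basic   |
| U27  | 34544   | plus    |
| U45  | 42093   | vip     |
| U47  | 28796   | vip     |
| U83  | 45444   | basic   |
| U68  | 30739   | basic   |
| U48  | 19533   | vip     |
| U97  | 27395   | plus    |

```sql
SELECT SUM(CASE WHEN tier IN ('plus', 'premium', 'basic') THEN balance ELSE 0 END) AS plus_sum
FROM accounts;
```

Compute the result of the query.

acct=U51: ✓ → 5463
acct=U99: ✓ → 36567
acct=U16: ✓ → 7845
acct=U90: ✓ → 24075
acct=U52: ✗
acct=U43: ✗
acct=U58: ✓ → 5234
acct=U27: ✓ → 34544
acct=U45: ✗
acct=U47: ✗
acct=U83: ✓ → 45444
acct=U68: ✓ → 30739
acct=U48: ✗
acct=U97: ✓ → 27395
plus_sum = 5463 + 36567 + 7845 + 24075 + 5234 + 34544 + 45444 + 30739 + 27395 = 217306

217306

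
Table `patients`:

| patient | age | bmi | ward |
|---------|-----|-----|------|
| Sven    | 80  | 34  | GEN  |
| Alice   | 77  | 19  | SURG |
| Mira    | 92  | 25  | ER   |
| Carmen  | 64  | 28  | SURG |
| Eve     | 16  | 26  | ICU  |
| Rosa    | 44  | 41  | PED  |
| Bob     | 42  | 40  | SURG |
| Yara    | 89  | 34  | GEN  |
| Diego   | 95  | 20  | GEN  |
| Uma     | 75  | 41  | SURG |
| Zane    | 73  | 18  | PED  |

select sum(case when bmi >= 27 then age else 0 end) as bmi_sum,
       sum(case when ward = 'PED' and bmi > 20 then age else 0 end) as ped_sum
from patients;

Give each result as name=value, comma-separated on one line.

bmi_sum=394, ped_sum=44

[bmi_sum: bmi >= 27]
patient=Sven: ✓ → 80
patient=Alice: ✗
patient=Mira: ✗
patient=Carmen: ✓ → 64
patient=Eve: ✗
patient=Rosa: ✓ → 44
patient=Bob: ✓ → 42
patient=Yara: ✓ → 89
patient=Diego: ✗
patient=Uma: ✓ → 75
patient=Zane: ✗
bmi_sum = 80 + 64 + 44 + 42 + 89 + 75 = 394
—
[ped_sum: ward = 'PED' and bmi > 20]
patient=Sven: ✗
patient=Alice: ✗
patient=Mira: ✗
patient=Carmen: ✗
patient=Eve: ✗
patient=Rosa: ✓ → 44
patient=Bob: ✗
patient=Yara: ✗
patient=Diego: ✗
patient=Uma: ✗
patient=Zane: ✗
ped_sum = 44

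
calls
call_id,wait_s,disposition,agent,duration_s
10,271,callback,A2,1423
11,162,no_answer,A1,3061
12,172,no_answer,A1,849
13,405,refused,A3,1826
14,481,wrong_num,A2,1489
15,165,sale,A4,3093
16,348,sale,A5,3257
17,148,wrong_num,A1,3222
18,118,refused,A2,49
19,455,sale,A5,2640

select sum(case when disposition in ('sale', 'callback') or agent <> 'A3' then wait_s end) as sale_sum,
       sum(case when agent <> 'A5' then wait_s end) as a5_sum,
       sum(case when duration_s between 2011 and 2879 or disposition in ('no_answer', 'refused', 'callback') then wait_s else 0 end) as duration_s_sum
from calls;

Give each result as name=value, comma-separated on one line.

[sale_sum: disposition in ('sale', 'callback') or agent <> 'A3']
call_id=10: ✓ → 271
call_id=11: ✓ → 162
call_id=12: ✓ → 172
call_id=13: ✗
call_id=14: ✓ → 481
call_id=15: ✓ → 165
call_id=16: ✓ → 348
call_id=17: ✓ → 148
call_id=18: ✓ → 118
call_id=19: ✓ → 455
sale_sum = 271 + 162 + 172 + 481 + 165 + 348 + 148 + 118 + 455 = 2320
—
[a5_sum: agent <> 'A5']
call_id=10: ✓ → 271
call_id=11: ✓ → 162
call_id=12: ✓ → 172
call_id=13: ✓ → 405
call_id=14: ✓ → 481
call_id=15: ✓ → 165
call_id=16: ✗
call_id=17: ✓ → 148
call_id=18: ✓ → 118
call_id=19: ✗
a5_sum = 271 + 162 + 172 + 405 + 481 + 165 + 148 + 118 = 1922
—
[duration_s_sum: duration_s between 2011 and 2879 or disposition in ('no_answer', 'refused', 'callback')]
call_id=10: ✓ → 271
call_id=11: ✓ → 162
call_id=12: ✓ → 172
call_id=13: ✓ → 405
call_id=14: ✗
call_id=15: ✗
call_id=16: ✗
call_id=17: ✗
call_id=18: ✓ → 118
call_id=19: ✓ → 455
duration_s_sum = 271 + 162 + 172 + 405 + 118 + 455 = 1583

sale_sum=2320, a5_sum=1922, duration_s_sum=1583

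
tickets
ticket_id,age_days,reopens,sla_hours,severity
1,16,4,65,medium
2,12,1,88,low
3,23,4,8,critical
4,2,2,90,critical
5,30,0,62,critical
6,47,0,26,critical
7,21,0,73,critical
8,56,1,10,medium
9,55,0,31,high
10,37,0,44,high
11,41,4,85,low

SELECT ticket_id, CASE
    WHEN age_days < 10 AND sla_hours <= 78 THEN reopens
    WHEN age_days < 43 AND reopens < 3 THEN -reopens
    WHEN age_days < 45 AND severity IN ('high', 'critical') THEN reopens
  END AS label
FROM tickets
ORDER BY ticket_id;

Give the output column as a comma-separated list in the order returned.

ticket_id=1: (no match → NULL) → NULL
ticket_id=2: age_days < 43 AND reopens < 3 → -1
ticket_id=3: age_days < 45 AND severity IN ('high', 'critical') → 4
ticket_id=4: age_days < 43 AND reopens < 3 → -2
ticket_id=5: age_days < 43 AND reopens < 3 → 0
ticket_id=6: (no match → NULL) → NULL
ticket_id=7: age_days < 43 AND reopens < 3 → 0
ticket_id=8: (no match → NULL) → NULL
ticket_id=9: (no match → NULL) → NULL
ticket_id=10: age_days < 43 AND reopens < 3 → 0
ticket_id=11: (no match → NULL) → NULL

NULL, -1, 4, -2, 0, NULL, 0, NULL, NULL, 0, NULL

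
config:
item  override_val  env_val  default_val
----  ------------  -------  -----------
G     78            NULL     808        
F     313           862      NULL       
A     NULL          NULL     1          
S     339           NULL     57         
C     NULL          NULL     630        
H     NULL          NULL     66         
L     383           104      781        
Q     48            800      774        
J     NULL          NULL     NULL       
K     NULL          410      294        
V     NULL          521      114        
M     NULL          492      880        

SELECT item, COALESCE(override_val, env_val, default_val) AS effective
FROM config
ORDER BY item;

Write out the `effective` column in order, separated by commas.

1, 630, 313, 78, 66, NULL, 410, 383, 492, 48, 339, 521

item=A: override_val=NULL, env_val=NULL, default_val=1 → 1
item=C: override_val=NULL, env_val=NULL, default_val=630 → 630
item=F: override_val=313 → 313
item=G: override_val=78 → 78
item=H: override_val=NULL, env_val=NULL, default_val=66 → 66
item=J: override_val=NULL, env_val=NULL, default_val=NULL (all NULL) → NULL
item=K: override_val=NULL, env_val=410 → 410
item=L: override_val=383 → 383
item=M: override_val=NULL, env_val=492 → 492
item=Q: override_val=48 → 48
item=S: override_val=339 → 339
item=V: override_val=NULL, env_val=521 → 521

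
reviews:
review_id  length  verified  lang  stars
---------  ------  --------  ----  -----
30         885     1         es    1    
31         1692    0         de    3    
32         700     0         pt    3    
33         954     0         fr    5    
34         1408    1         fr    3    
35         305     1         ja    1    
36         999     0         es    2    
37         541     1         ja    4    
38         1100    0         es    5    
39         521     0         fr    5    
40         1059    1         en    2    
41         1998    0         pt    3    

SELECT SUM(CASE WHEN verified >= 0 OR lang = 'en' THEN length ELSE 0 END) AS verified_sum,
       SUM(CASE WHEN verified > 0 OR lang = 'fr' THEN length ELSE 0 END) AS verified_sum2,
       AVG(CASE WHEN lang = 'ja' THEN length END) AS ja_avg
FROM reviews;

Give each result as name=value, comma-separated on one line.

verified_sum=12162, verified_sum2=5673, ja_avg=423

[verified_sum: verified >= 0 OR lang = 'en']
review_id=30: ✓ → 885
review_id=31: ✓ → 1692
review_id=32: ✓ → 700
review_id=33: ✓ → 954
review_id=34: ✓ → 1408
review_id=35: ✓ → 305
review_id=36: ✓ → 999
review_id=37: ✓ → 541
review_id=38: ✓ → 1100
review_id=39: ✓ → 521
review_id=40: ✓ → 1059
review_id=41: ✓ → 1998
verified_sum = 885 + 1692 + 700 + 954 + 1408 + 305 + 999 + 541 + 1100 + 521 + 1059 + 1998 = 12162
—
[verified_sum2: verified > 0 OR lang = 'fr']
review_id=30: ✓ → 885
review_id=31: ✗
review_id=32: ✗
review_id=33: ✓ → 954
review_id=34: ✓ → 1408
review_id=35: ✓ → 305
review_id=36: ✗
review_id=37: ✓ → 541
review_id=38: ✗
review_id=39: ✓ → 521
review_id=40: ✓ → 1059
review_id=41: ✗
verified_sum2 = 885 + 954 + 1408 + 305 + 541 + 521 + 1059 = 5673
—
[ja_avg: lang = 'ja']
review_id=30: ✗
review_id=31: ✗
review_id=32: ✗
review_id=33: ✗
review_id=34: ✗
review_id=35: ✓ → 305
review_id=36: ✗
review_id=37: ✓ → 541
review_id=38: ✗
review_id=39: ✗
review_id=40: ✗
review_id=41: ✗
ja_avg = (305 + 541) / 2 = 423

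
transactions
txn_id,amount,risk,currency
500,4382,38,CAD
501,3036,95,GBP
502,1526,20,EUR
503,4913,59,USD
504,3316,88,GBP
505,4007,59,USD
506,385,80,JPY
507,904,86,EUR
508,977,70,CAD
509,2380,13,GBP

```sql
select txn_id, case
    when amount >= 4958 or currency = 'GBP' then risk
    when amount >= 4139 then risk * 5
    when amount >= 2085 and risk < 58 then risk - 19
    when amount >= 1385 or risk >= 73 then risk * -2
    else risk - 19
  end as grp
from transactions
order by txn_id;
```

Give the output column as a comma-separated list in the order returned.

190, 95, -40, 295, 88, -118, -160, -172, 51, 13

txn_id=500: amount >= 4139 → 190
txn_id=501: amount >= 4958 or currency = 'GBP' → 95
txn_id=502: amount >= 1385 or risk >= 73 → -40
txn_id=503: amount >= 4139 → 295
txn_id=504: amount >= 4958 or currency = 'GBP' → 88
txn_id=505: amount >= 1385 or risk >= 73 → -118
txn_id=506: amount >= 1385 or risk >= 73 → -160
txn_id=507: amount >= 1385 or risk >= 73 → -172
txn_id=508: ELSE → 51
txn_id=509: amount >= 4958 or currency = 'GBP' → 13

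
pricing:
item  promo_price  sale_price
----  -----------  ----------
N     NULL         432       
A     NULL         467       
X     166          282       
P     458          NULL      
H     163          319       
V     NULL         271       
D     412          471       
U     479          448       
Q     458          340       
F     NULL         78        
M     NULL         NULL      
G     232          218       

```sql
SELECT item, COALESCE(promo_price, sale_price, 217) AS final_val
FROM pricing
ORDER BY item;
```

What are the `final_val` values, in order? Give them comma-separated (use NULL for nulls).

467, 412, 78, 232, 163, 217, 432, 458, 458, 479, 271, 166

item=A: promo_price=NULL, sale_price=467 → 467
item=D: promo_price=412 → 412
item=F: promo_price=NULL, sale_price=78 → 78
item=G: promo_price=232 → 232
item=H: promo_price=163 → 163
item=M: promo_price=NULL, sale_price=NULL, → literal 217 → 217
item=N: promo_price=NULL, sale_price=432 → 432
item=P: promo_price=458 → 458
item=Q: promo_price=458 → 458
item=U: promo_price=479 → 479
item=V: promo_price=NULL, sale_price=271 → 271
item=X: promo_price=166 → 166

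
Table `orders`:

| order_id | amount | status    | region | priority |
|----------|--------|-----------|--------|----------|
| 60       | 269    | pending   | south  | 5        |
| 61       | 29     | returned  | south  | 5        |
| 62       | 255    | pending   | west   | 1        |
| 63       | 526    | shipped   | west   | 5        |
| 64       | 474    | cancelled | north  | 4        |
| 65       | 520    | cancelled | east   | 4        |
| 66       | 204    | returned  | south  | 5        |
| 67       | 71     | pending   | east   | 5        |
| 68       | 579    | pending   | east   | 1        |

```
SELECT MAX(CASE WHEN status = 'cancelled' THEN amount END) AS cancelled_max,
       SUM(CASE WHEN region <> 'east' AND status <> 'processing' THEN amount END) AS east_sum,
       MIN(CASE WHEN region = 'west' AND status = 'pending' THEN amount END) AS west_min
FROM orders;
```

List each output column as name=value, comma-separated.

[cancelled_max: status = 'cancelled']
order_id=60: ✗
order_id=61: ✗
order_id=62: ✗
order_id=63: ✗
order_id=64: ✓ → 474
order_id=65: ✓ → 520
order_id=66: ✗
order_id=67: ✗
order_id=68: ✗
cancelled_max = MAX(474, 520) = 520
—
[east_sum: region <> 'east' AND status <> 'processing']
order_id=60: ✓ → 269
order_id=61: ✓ → 29
order_id=62: ✓ → 255
order_id=63: ✓ → 526
order_id=64: ✓ → 474
order_id=65: ✗
order_id=66: ✓ → 204
order_id=67: ✗
order_id=68: ✗
east_sum = 269 + 29 + 255 + 526 + 474 + 204 = 1757
—
[west_min: region = 'west' AND status = 'pending']
order_id=60: ✗
order_id=61: ✗
order_id=62: ✓ → 255
order_id=63: ✗
order_id=64: ✗
order_id=65: ✗
order_id=66: ✗
order_id=67: ✗
order_id=68: ✗
west_min = MIN(255) = 255

cancelled_max=520, east_sum=1757, west_min=255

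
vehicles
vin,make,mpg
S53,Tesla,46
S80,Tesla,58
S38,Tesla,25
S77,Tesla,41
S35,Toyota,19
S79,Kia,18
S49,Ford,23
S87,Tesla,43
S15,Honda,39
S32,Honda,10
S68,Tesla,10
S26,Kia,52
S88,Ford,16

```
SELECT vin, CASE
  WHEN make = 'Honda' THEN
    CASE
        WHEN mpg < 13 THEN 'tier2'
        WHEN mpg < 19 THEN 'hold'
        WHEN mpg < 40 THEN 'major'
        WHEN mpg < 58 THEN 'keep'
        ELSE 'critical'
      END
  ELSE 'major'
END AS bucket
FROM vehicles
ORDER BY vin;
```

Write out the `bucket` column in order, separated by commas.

vin=S15: make='Honda' → inner[mpg < 40] → major
vin=S26: make='Kia' → outer ELSE → major
vin=S32: make='Honda' → inner[mpg < 13] → tier2
vin=S35: make='Toyota' → outer ELSE → major
vin=S38: make='Tesla' → outer ELSE → major
vin=S49: make='Ford' → outer ELSE → major
vin=S53: make='Tesla' → outer ELSE → major
vin=S68: make='Tesla' → outer ELSE → major
vin=S77: make='Tesla' → outer ELSE → major
vin=S79: make='Kia' → outer ELSE → major
vin=S80: make='Tesla' → outer ELSE → major
vin=S87: make='Tesla' → outer ELSE → major
vin=S88: make='Ford' → outer ELSE → major

major, major, tier2, major, major, major, major, major, major, major, major, major, major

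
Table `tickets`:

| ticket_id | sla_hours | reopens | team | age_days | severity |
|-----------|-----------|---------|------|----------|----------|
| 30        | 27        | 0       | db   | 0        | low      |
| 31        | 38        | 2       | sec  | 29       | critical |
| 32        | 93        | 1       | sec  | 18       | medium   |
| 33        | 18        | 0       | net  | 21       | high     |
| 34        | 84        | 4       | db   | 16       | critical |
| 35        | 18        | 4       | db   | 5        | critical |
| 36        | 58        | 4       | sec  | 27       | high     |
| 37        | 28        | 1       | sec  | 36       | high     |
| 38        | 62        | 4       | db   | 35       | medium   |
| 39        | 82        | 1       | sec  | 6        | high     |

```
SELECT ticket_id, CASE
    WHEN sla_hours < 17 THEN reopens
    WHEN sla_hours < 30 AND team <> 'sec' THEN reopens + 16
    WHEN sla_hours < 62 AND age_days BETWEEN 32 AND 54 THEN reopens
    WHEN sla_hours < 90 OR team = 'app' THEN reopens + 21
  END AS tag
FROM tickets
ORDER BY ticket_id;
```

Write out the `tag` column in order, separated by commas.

ticket_id=30: sla_hours < 30 AND team <> 'sec' → 16
ticket_id=31: sla_hours < 90 OR team = 'app' → 23
ticket_id=32: (no match → NULL) → NULL
ticket_id=33: sla_hours < 30 AND team <> 'sec' → 16
ticket_id=34: sla_hours < 90 OR team = 'app' → 25
ticket_id=35: sla_hours < 30 AND team <> 'sec' → 20
ticket_id=36: sla_hours < 90 OR team = 'app' → 25
ticket_id=37: sla_hours < 62 AND age_days BETWEEN 32 AND 54 → 1
ticket_id=38: sla_hours < 90 OR team = 'app' → 25
ticket_id=39: sla_hours < 90 OR team = 'app' → 22

16, 23, NULL, 16, 25, 20, 25, 1, 25, 22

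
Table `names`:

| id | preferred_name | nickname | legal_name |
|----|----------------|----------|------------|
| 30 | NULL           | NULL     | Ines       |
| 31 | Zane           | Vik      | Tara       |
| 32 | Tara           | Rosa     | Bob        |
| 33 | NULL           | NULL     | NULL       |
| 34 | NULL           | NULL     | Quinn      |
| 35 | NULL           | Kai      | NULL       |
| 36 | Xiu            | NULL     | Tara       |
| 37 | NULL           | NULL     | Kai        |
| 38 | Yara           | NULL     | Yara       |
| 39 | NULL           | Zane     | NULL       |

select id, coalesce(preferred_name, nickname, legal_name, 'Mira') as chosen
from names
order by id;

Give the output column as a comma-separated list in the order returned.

Ines, Zane, Tara, Mira, Quinn, Kai, Xiu, Kai, Yara, Zane

id=30: preferred_name=NULL, nickname=NULL, legal_name=Ines → Ines
id=31: preferred_name=Zane → Zane
id=32: preferred_name=Tara → Tara
id=33: preferred_name=NULL, nickname=NULL, legal_name=NULL, → literal Mira → Mira
id=34: preferred_name=NULL, nickname=NULL, legal_name=Quinn → Quinn
id=35: preferred_name=NULL, nickname=Kai → Kai
id=36: preferred_name=Xiu → Xiu
id=37: preferred_name=NULL, nickname=NULL, legal_name=Kai → Kai
id=38: preferred_name=Yara → Yara
id=39: preferred_name=NULL, nickname=Zane → Zane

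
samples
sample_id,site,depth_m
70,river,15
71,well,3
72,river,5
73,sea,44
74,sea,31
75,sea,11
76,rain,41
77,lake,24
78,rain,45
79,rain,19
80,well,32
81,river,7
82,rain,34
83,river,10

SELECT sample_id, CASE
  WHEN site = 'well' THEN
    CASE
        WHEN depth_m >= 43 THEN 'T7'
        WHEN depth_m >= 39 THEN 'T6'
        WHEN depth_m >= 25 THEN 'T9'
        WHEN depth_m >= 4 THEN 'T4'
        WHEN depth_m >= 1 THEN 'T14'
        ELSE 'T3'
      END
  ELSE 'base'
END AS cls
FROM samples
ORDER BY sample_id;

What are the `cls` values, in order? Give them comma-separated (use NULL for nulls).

sample_id=70: site='river' → outer ELSE → base
sample_id=71: site='well' → inner[depth_m >= 1] → T14
sample_id=72: site='river' → outer ELSE → base
sample_id=73: site='sea' → outer ELSE → base
sample_id=74: site='sea' → outer ELSE → base
sample_id=75: site='sea' → outer ELSE → base
sample_id=76: site='rain' → outer ELSE → base
sample_id=77: site='lake' → outer ELSE → base
sample_id=78: site='rain' → outer ELSE → base
sample_id=79: site='rain' → outer ELSE → base
sample_id=80: site='well' → inner[depth_m >= 25] → T9
sample_id=81: site='river' → outer ELSE → base
sample_id=82: site='rain' → outer ELSE → base
sample_id=83: site='river' → outer ELSE → base

base, T14, base, base, base, base, base, base, base, base, T9, base, base, base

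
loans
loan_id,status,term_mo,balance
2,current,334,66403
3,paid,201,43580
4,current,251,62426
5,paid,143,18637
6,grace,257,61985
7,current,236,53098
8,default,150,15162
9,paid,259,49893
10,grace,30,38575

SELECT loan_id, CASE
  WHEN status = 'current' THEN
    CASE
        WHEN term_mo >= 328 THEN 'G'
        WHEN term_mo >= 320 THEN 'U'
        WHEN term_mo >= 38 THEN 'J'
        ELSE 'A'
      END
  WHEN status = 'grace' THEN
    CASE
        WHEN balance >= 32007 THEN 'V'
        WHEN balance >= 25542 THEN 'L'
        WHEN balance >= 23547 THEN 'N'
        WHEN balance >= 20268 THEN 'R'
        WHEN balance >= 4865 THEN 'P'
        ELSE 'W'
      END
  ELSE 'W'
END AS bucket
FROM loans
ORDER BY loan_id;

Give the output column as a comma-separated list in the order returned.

loan_id=2: status='current' → inner[term_mo >= 328] → G
loan_id=3: status='paid' → outer ELSE → W
loan_id=4: status='current' → inner[term_mo >= 38] → J
loan_id=5: status='paid' → outer ELSE → W
loan_id=6: status='grace' → inner[balance >= 32007] → V
loan_id=7: status='current' → inner[term_mo >= 38] → J
loan_id=8: status='default' → outer ELSE → W
loan_id=9: status='paid' → outer ELSE → W
loan_id=10: status='grace' → inner[balance >= 32007] → V

G, W, J, W, V, J, W, W, V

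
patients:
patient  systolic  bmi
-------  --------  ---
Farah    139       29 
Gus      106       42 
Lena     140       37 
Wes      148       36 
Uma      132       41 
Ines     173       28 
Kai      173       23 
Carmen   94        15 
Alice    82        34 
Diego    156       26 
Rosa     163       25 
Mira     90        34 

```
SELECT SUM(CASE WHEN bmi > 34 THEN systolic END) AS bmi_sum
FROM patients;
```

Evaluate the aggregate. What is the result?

526

patient=Farah: ✗
patient=Gus: ✓ → 106
patient=Lena: ✓ → 140
patient=Wes: ✓ → 148
patient=Uma: ✓ → 132
patient=Ines: ✗
patient=Kai: ✗
patient=Carmen: ✗
patient=Alice: ✗
patient=Diego: ✗
patient=Rosa: ✗
patient=Mira: ✗
bmi_sum = 106 + 140 + 148 + 132 = 526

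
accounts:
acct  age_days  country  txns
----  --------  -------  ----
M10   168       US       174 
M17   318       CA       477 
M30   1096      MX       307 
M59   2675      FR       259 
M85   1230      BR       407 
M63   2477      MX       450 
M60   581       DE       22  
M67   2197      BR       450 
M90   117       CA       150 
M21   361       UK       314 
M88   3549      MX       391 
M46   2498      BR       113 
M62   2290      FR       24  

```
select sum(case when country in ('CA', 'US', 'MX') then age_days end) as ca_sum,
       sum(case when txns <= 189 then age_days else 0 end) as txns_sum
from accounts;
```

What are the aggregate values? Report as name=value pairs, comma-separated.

[ca_sum: country in ('CA', 'US', 'MX')]
acct=M10: ✓ → 168
acct=M17: ✓ → 318
acct=M30: ✓ → 1096
acct=M59: ✗
acct=M85: ✗
acct=M63: ✓ → 2477
acct=M60: ✗
acct=M67: ✗
acct=M90: ✓ → 117
acct=M21: ✗
acct=M88: ✓ → 3549
acct=M46: ✗
acct=M62: ✗
ca_sum = 168 + 318 + 1096 + 2477 + 117 + 3549 = 7725
—
[txns_sum: txns <= 189]
acct=M10: ✓ → 168
acct=M17: ✗
acct=M30: ✗
acct=M59: ✗
acct=M85: ✗
acct=M63: ✗
acct=M60: ✓ → 581
acct=M67: ✗
acct=M90: ✓ → 117
acct=M21: ✗
acct=M88: ✗
acct=M46: ✓ → 2498
acct=M62: ✓ → 2290
txns_sum = 168 + 581 + 117 + 2498 + 2290 = 5654

ca_sum=7725, txns_sum=5654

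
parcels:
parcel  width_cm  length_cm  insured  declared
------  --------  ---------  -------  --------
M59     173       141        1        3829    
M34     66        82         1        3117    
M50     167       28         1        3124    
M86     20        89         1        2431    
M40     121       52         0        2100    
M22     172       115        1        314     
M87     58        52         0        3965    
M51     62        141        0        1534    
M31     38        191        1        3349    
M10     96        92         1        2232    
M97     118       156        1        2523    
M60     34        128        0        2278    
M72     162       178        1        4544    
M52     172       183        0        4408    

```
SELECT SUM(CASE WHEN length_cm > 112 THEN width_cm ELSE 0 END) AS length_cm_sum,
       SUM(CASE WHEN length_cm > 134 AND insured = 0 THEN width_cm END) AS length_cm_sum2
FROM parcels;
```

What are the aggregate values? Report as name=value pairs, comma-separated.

[length_cm_sum: length_cm > 112]
parcel=M59: ✓ → 173
parcel=M34: ✗
parcel=M50: ✗
parcel=M86: ✗
parcel=M40: ✗
parcel=M22: ✓ → 172
parcel=M87: ✗
parcel=M51: ✓ → 62
parcel=M31: ✓ → 38
parcel=M10: ✗
parcel=M97: ✓ → 118
parcel=M60: ✓ → 34
parcel=M72: ✓ → 162
parcel=M52: ✓ → 172
length_cm_sum = 173 + 172 + 62 + 38 + 118 + 34 + 162 + 172 = 931
—
[length_cm_sum2: length_cm > 134 AND insured = 0]
parcel=M59: ✗
parcel=M34: ✗
parcel=M50: ✗
parcel=M86: ✗
parcel=M40: ✗
parcel=M22: ✗
parcel=M87: ✗
parcel=M51: ✓ → 62
parcel=M31: ✗
parcel=M10: ✗
parcel=M97: ✗
parcel=M60: ✗
parcel=M72: ✗
parcel=M52: ✓ → 172
length_cm_sum2 = 62 + 172 = 234

length_cm_sum=931, length_cm_sum2=234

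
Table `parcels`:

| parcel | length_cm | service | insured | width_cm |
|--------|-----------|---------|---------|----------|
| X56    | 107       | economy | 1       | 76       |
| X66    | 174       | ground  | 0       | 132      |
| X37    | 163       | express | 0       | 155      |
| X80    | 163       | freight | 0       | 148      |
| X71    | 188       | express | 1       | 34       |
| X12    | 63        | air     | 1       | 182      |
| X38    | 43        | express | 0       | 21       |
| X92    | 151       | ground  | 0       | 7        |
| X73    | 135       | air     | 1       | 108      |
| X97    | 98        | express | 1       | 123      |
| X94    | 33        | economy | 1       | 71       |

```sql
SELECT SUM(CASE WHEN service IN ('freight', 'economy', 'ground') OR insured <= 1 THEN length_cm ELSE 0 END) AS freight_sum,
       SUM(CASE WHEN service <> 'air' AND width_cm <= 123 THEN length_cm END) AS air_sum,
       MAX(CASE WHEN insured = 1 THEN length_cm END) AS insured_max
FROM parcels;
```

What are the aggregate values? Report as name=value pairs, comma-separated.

freight_sum=1318, air_sum=620, insured_max=188

[freight_sum: service IN ('freight', 'economy', 'ground') OR insured <= 1]
parcel=X56: ✓ → 107
parcel=X66: ✓ → 174
parcel=X37: ✓ → 163
parcel=X80: ✓ → 163
parcel=X71: ✓ → 188
parcel=X12: ✓ → 63
parcel=X38: ✓ → 43
parcel=X92: ✓ → 151
parcel=X73: ✓ → 135
parcel=X97: ✓ → 98
parcel=X94: ✓ → 33
freight_sum = 107 + 174 + 163 + 163 + 188 + 63 + 43 + 151 + 135 + 98 + 33 = 1318
—
[air_sum: service <> 'air' AND width_cm <= 123]
parcel=X56: ✓ → 107
parcel=X66: ✗
parcel=X37: ✗
parcel=X80: ✗
parcel=X71: ✓ → 188
parcel=X12: ✗
parcel=X38: ✓ → 43
parcel=X92: ✓ → 151
parcel=X73: ✗
parcel=X97: ✓ → 98
parcel=X94: ✓ → 33
air_sum = 107 + 188 + 43 + 151 + 98 + 33 = 620
—
[insured_max: insured = 1]
parcel=X56: ✓ → 107
parcel=X66: ✗
parcel=X37: ✗
parcel=X80: ✗
parcel=X71: ✓ → 188
parcel=X12: ✓ → 63
parcel=X38: ✗
parcel=X92: ✗
parcel=X73: ✓ → 135
parcel=X97: ✓ → 98
parcel=X94: ✓ → 33
insured_max = MAX(107, 188, 63, 135, 98, 33) = 188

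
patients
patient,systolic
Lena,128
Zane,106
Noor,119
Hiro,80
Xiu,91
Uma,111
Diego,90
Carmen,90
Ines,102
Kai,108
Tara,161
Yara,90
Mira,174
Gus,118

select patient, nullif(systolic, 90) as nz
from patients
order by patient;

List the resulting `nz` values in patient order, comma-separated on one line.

NULL, NULL, 118, 80, 102, 108, 128, 174, 119, 161, 111, 91, NULL, 106

patient=Carmen: systolic=90 vs 90: equal → NULL
patient=Diego: systolic=90 vs 90: equal → NULL
patient=Gus: systolic=118 vs 90: differ → 118
patient=Hiro: systolic=80 vs 90: differ → 80
patient=Ines: systolic=102 vs 90: differ → 102
patient=Kai: systolic=108 vs 90: differ → 108
patient=Lena: systolic=128 vs 90: differ → 128
patient=Mira: systolic=174 vs 90: differ → 174
patient=Noor: systolic=119 vs 90: differ → 119
patient=Tara: systolic=161 vs 90: differ → 161
patient=Uma: systolic=111 vs 90: differ → 111
patient=Xiu: systolic=91 vs 90: differ → 91
patient=Yara: systolic=90 vs 90: equal → NULL
patient=Zane: systolic=106 vs 90: differ → 106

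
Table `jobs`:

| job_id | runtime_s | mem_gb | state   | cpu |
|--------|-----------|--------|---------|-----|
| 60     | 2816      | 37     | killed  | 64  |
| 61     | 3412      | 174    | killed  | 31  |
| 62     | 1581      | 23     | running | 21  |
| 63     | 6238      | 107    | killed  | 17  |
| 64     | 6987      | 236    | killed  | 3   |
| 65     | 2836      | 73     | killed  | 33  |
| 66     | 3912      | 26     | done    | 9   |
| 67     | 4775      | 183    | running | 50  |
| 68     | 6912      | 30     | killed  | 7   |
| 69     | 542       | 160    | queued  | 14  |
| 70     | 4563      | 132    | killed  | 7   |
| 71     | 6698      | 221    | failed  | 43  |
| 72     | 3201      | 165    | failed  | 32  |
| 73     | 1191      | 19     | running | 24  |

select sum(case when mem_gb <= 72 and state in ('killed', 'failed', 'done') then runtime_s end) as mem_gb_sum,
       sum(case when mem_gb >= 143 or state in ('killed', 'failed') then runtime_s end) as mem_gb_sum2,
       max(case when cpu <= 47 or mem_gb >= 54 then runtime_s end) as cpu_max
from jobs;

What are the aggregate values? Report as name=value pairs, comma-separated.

mem_gb_sum=13640, mem_gb_sum2=48980, cpu_max=6987

[mem_gb_sum: mem_gb <= 72 and state in ('killed', 'failed', 'done')]
job_id=60: ✓ → 2816
job_id=61: ✗
job_id=62: ✗
job_id=63: ✗
job_id=64: ✗
job_id=65: ✗
job_id=66: ✓ → 3912
job_id=67: ✗
job_id=68: ✓ → 6912
job_id=69: ✗
job_id=70: ✗
job_id=71: ✗
job_id=72: ✗
job_id=73: ✗
mem_gb_sum = 2816 + 3912 + 6912 = 13640
—
[mem_gb_sum2: mem_gb >= 143 or state in ('killed', 'failed')]
job_id=60: ✓ → 2816
job_id=61: ✓ → 3412
job_id=62: ✗
job_id=63: ✓ → 6238
job_id=64: ✓ → 6987
job_id=65: ✓ → 2836
job_id=66: ✗
job_id=67: ✓ → 4775
job_id=68: ✓ → 6912
job_id=69: ✓ → 542
job_id=70: ✓ → 4563
job_id=71: ✓ → 6698
job_id=72: ✓ → 3201
job_id=73: ✗
mem_gb_sum2 = 2816 + 3412 + 6238 + 6987 + 2836 + 4775 + 6912 + 542 + 4563 + 6698 + 3201 = 48980
—
[cpu_max: cpu <= 47 or mem_gb >= 54]
job_id=60: ✗
job_id=61: ✓ → 3412
job_id=62: ✓ → 1581
job_id=63: ✓ → 6238
job_id=64: ✓ → 6987
job_id=65: ✓ → 2836
job_id=66: ✓ → 3912
job_id=67: ✓ → 4775
job_id=68: ✓ → 6912
job_id=69: ✓ → 542
job_id=70: ✓ → 4563
job_id=71: ✓ → 6698
job_id=72: ✓ → 3201
job_id=73: ✓ → 1191
cpu_max = MAX(3412, 1581, 6238, 6987, 2836, 3912, 4775, 6912, 542, 4563, 6698, 3201, 1191) = 6987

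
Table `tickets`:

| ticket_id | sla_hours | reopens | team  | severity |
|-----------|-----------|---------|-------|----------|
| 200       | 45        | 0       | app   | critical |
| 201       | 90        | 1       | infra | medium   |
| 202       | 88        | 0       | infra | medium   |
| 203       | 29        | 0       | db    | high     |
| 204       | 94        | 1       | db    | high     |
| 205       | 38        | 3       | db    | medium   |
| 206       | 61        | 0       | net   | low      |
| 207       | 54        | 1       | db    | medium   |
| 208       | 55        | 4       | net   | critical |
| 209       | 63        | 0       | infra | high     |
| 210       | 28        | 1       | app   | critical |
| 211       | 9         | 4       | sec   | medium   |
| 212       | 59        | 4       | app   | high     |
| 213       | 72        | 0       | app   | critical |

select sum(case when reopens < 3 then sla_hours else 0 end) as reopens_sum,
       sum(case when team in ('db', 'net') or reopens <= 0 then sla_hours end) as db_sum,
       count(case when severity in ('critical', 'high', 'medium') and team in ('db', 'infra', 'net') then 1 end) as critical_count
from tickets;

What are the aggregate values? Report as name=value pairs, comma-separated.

reopens_sum=624, db_sum=599, critical_count=8

[reopens_sum: reopens < 3]
ticket_id=200: ✓ → 45
ticket_id=201: ✓ → 90
ticket_id=202: ✓ → 88
ticket_id=203: ✓ → 29
ticket_id=204: ✓ → 94
ticket_id=205: ✗
ticket_id=206: ✓ → 61
ticket_id=207: ✓ → 54
ticket_id=208: ✗
ticket_id=209: ✓ → 63
ticket_id=210: ✓ → 28
ticket_id=211: ✗
ticket_id=212: ✗
ticket_id=213: ✓ → 72
reopens_sum = 45 + 90 + 88 + 29 + 94 + 61 + 54 + 63 + 28 + 72 = 624
—
[db_sum: team in ('db', 'net') or reopens <= 0]
ticket_id=200: ✓ → 45
ticket_id=201: ✗
ticket_id=202: ✓ → 88
ticket_id=203: ✓ → 29
ticket_id=204: ✓ → 94
ticket_id=205: ✓ → 38
ticket_id=206: ✓ → 61
ticket_id=207: ✓ → 54
ticket_id=208: ✓ → 55
ticket_id=209: ✓ → 63
ticket_id=210: ✗
ticket_id=211: ✗
ticket_id=212: ✗
ticket_id=213: ✓ → 72
db_sum = 45 + 88 + 29 + 94 + 38 + 61 + 54 + 55 + 63 + 72 = 599
—
[critical_count: severity in ('critical', 'high', 'medium') and team in ('db', 'infra', 'net')]
ticket_id=200: ✗
ticket_id=201: ✓ → 1
ticket_id=202: ✓ → 1
ticket_id=203: ✓ → 1
ticket_id=204: ✓ → 1
ticket_id=205: ✓ → 1
ticket_id=206: ✗
ticket_id=207: ✓ → 1
ticket_id=208: ✓ → 1
ticket_id=209: ✓ → 1
ticket_id=210: ✗
ticket_id=211: ✗
ticket_id=212: ✗
ticket_id=213: ✗
critical_count = COUNT(1, 1, 1, 1, 1, 1, 1, 1) = 8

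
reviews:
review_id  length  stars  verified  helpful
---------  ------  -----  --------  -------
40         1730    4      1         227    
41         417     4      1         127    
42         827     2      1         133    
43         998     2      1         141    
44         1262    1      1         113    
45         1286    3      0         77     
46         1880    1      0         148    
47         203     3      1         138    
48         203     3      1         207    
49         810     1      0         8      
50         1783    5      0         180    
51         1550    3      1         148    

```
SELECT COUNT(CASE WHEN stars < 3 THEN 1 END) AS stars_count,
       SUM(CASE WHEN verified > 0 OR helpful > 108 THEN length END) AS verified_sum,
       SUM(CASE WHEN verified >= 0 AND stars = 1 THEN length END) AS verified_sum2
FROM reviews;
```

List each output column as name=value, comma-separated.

stars_count=5, verified_sum=10853, verified_sum2=3952

[stars_count: stars < 3]
review_id=40: ✗
review_id=41: ✗
review_id=42: ✓ → 1
review_id=43: ✓ → 1
review_id=44: ✓ → 1
review_id=45: ✗
review_id=46: ✓ → 1
review_id=47: ✗
review_id=48: ✗
review_id=49: ✓ → 1
review_id=50: ✗
review_id=51: ✗
stars_count = COUNT(1, 1, 1, 1, 1) = 5
—
[verified_sum: verified > 0 OR helpful > 108]
review_id=40: ✓ → 1730
review_id=41: ✓ → 417
review_id=42: ✓ → 827
review_id=43: ✓ → 998
review_id=44: ✓ → 1262
review_id=45: ✗
review_id=46: ✓ → 1880
review_id=47: ✓ → 203
review_id=48: ✓ → 203
review_id=49: ✗
review_id=50: ✓ → 1783
review_id=51: ✓ → 1550
verified_sum = 1730 + 417 + 827 + 998 + 1262 + 1880 + 203 + 203 + 1783 + 1550 = 10853
—
[verified_sum2: verified >= 0 AND stars = 1]
review_id=40: ✗
review_id=41: ✗
review_id=42: ✗
review_id=43: ✗
review_id=44: ✓ → 1262
review_id=45: ✗
review_id=46: ✓ → 1880
review_id=47: ✗
review_id=48: ✗
review_id=49: ✓ → 810
review_id=50: ✗
review_id=51: ✗
verified_sum2 = 1262 + 1880 + 810 = 3952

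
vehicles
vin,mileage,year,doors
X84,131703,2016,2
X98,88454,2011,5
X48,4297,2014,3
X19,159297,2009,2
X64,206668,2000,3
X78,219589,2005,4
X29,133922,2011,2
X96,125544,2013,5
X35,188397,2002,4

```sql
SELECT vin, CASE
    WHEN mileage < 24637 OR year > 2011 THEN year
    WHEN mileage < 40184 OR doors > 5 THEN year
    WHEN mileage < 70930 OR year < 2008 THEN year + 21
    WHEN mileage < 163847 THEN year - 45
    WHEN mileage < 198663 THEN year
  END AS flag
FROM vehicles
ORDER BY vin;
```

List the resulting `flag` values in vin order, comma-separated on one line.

1964, 1966, 2023, 2014, 2021, 2026, 2016, 2013, 1966

vin=X19: mileage < 163847 → 1964
vin=X29: mileage < 163847 → 1966
vin=X35: mileage < 70930 OR year < 2008 → 2023
vin=X48: mileage < 24637 OR year > 2011 → 2014
vin=X64: mileage < 70930 OR year < 2008 → 2021
vin=X78: mileage < 70930 OR year < 2008 → 2026
vin=X84: mileage < 24637 OR year > 2011 → 2016
vin=X96: mileage < 24637 OR year > 2011 → 2013
vin=X98: mileage < 163847 → 1966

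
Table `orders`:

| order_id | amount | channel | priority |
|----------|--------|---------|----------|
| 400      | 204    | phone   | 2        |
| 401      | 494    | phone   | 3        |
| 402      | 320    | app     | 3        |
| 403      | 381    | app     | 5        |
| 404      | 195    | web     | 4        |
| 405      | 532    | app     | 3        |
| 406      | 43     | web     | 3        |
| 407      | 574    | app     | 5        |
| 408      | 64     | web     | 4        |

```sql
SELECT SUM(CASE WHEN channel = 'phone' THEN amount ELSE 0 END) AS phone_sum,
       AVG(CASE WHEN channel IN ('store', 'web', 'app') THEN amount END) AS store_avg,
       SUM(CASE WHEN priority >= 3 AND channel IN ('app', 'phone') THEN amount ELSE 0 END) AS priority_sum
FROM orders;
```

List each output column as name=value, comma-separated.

[phone_sum: channel = 'phone']
order_id=400: ✓ → 204
order_id=401: ✓ → 494
order_id=402: ✗
order_id=403: ✗
order_id=404: ✗
order_id=405: ✗
order_id=406: ✗
order_id=407: ✗
order_id=408: ✗
phone_sum = 204 + 494 = 698
—
[store_avg: channel IN ('store', 'web', 'app')]
order_id=400: ✗
order_id=401: ✗
order_id=402: ✓ → 320
order_id=403: ✓ → 381
order_id=404: ✓ → 195
order_id=405: ✓ → 532
order_id=406: ✓ → 43
order_id=407: ✓ → 574
order_id=408: ✓ → 64
store_avg = (320 + 381 + 195 + 532 + 43 + 574 + 64) / 7 = 301.2857142857
—
[priority_sum: priority >= 3 AND channel IN ('app', 'phone')]
order_id=400: ✗
order_id=401: ✓ → 494
order_id=402: ✓ → 320
order_id=403: ✓ → 381
order_id=404: ✗
order_id=405: ✓ → 532
order_id=406: ✗
order_id=407: ✓ → 574
order_id=408: ✗
priority_sum = 494 + 320 + 381 + 532 + 574 = 2301

phone_sum=698, store_avg=301.2857142857, priority_sum=2301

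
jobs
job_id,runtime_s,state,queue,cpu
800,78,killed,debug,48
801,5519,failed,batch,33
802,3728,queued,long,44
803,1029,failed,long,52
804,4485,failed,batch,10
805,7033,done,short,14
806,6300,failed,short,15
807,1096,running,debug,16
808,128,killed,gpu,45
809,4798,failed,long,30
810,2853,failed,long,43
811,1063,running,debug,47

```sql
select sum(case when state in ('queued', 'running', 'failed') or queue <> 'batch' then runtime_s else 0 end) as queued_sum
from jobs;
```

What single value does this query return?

38110

job_id=800: ✓ → 78
job_id=801: ✓ → 5519
job_id=802: ✓ → 3728
job_id=803: ✓ → 1029
job_id=804: ✓ → 4485
job_id=805: ✓ → 7033
job_id=806: ✓ → 6300
job_id=807: ✓ → 1096
job_id=808: ✓ → 128
job_id=809: ✓ → 4798
job_id=810: ✓ → 2853
job_id=811: ✓ → 1063
queued_sum = 78 + 5519 + 3728 + 1029 + 4485 + 7033 + 6300 + 1096 + 128 + 4798 + 2853 + 1063 = 38110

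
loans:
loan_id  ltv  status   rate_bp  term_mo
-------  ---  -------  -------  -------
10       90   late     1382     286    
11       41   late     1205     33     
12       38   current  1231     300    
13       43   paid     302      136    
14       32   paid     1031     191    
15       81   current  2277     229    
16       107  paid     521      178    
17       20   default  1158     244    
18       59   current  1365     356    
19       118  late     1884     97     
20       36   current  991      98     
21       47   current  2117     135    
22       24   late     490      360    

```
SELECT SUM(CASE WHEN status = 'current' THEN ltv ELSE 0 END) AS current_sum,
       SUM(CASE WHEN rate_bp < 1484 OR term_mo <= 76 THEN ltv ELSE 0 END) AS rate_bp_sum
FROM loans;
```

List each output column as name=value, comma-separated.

current_sum=261, rate_bp_sum=490

[current_sum: status = 'current']
loan_id=10: ✗
loan_id=11: ✗
loan_id=12: ✓ → 38
loan_id=13: ✗
loan_id=14: ✗
loan_id=15: ✓ → 81
loan_id=16: ✗
loan_id=17: ✗
loan_id=18: ✓ → 59
loan_id=19: ✗
loan_id=20: ✓ → 36
loan_id=21: ✓ → 47
loan_id=22: ✗
current_sum = 38 + 81 + 59 + 36 + 47 = 261
—
[rate_bp_sum: rate_bp < 1484 OR term_mo <= 76]
loan_id=10: ✓ → 90
loan_id=11: ✓ → 41
loan_id=12: ✓ → 38
loan_id=13: ✓ → 43
loan_id=14: ✓ → 32
loan_id=15: ✗
loan_id=16: ✓ → 107
loan_id=17: ✓ → 20
loan_id=18: ✓ → 59
loan_id=19: ✗
loan_id=20: ✓ → 36
loan_id=21: ✗
loan_id=22: ✓ → 24
rate_bp_sum = 90 + 41 + 38 + 43 + 32 + 107 + 20 + 59 + 36 + 24 = 490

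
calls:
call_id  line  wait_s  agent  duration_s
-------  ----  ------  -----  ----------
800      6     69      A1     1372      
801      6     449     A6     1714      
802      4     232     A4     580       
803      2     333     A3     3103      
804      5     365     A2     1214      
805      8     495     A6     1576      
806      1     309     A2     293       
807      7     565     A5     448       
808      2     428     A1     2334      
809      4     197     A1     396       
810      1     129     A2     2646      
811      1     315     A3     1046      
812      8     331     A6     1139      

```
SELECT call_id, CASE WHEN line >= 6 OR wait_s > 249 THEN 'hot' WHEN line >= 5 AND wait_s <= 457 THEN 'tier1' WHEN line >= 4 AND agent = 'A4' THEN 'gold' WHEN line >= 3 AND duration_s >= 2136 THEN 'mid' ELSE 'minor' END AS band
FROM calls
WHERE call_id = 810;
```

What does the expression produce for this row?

call_id = 810: line=1, wait_s=129, agent=A2, duration_s=2646.
line >= 6 OR wait_s > 249 → false
line >= 5 AND wait_s <= 457 → false
line >= 4 AND agent = 'A4' → false
line >= 3 AND duration_s >= 2136 → false
No prior WHEN matched → ELSE → minor

minor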